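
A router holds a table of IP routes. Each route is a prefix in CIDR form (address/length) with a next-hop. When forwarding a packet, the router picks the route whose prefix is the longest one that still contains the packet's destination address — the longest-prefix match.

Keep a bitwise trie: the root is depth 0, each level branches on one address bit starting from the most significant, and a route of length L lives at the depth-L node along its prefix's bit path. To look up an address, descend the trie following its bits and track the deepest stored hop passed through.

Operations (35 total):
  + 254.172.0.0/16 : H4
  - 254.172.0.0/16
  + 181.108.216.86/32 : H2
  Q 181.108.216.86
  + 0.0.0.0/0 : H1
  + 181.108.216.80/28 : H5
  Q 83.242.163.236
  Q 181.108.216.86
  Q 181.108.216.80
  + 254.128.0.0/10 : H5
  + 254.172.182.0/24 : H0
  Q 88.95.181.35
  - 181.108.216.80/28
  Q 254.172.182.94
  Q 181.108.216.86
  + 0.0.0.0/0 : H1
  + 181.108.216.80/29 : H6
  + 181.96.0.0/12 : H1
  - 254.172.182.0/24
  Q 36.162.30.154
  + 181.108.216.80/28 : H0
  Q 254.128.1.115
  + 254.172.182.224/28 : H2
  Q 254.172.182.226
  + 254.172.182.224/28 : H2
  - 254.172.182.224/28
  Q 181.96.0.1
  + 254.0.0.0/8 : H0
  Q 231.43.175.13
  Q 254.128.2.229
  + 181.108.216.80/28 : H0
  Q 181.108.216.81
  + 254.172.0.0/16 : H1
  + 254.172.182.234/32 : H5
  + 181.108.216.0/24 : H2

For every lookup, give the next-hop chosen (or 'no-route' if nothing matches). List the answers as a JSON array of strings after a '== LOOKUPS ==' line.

Process each operation:
  add 254.172.0.0/16 -> H4 at depth 16
  del 254.172.0.0/16 (clear depth 16)
  add 181.108.216.86/32 -> H2 at depth 32
  ? 181.108.216.86  path d0:-→d1:-→d2:-→d3:-→d4:-→d5:-→d6:-→d7:-→d8:-→d9:-→d10:-→d11:-→d12:-→d13:-→d14:-→d15:-→d16:-→d17:-→d18:-→d19:-→d20:-→d21:-→d22:-→d23:-→d24:-→d25:-→d26:-→d27:-→d28:-→d29:-→d30:-→d31:-→d32:H2  best=H2
  add 0.0.0.0/0 -> H1 at depth 0
  add 181.108.216.80/28 -> H5 at depth 28
  ? 83.242.163.236  path d0:H1  best=H1
  ? 181.108.216.86  path d0:H1→d1:-→d2:-→d3:-→d4:-→d5:-→d6:-→d7:-→d8:-→d9:-→d10:-→d11:-→d12:-→d13:-→d14:-→d15:-→d16:-→d17:-→d18:-→d19:-→d20:-→d21:-→d22:-→d23:-→d24:-→d25:-→d26:-→d27:-→d28:H5→d29:-→d30:-→d31:-→d32:H2  best=H2
  ? 181.108.216.80  path d0:H1→d1:-→d2:-→d3:-→d4:-→d5:-→d6:-→d7:-→d8:-→d9:-→d10:-→d11:-→d12:-→d13:-→d14:-→d15:-→d16:-→d17:-→d18:-→d19:-→d20:-→d21:-→d22:-→d23:-→d24:-→d25:-→d26:-→d27:-→d28:H5→d29:-  best=H5
  add 254.128.0.0/10 -> H5 at depth 10
  add 254.172.182.0/24 -> H0 at depth 24
  ? 88.95.181.35  path d0:H1  best=H1
  del 181.108.216.80/28 (clear depth 28)
  ? 254.172.182.94  path d0:H1→d1:-→d2:-→d3:-→d4:-→d5:-→d6:-→d7:-→d8:-→d9:-→d10:H5→d11:-→d12:-→d13:-→d14:-→d15:-→d16:-→d17:-→d18:-→d19:-→d20:-→d21:-→d22:-→d23:-→d24:H0  best=H0
  ? 181.108.216.86  path d0:H1→d1:-→d2:-→d3:-→d4:-→d5:-→d6:-→d7:-→d8:-→d9:-→d10:-→d11:-→d12:-→d13:-→d14:-→d15:-→d16:-→d17:-→d18:-→d19:-→d20:-→d21:-→d22:-→d23:-→d24:-→d25:-→d26:-→d27:-→d28:-→d29:-→d30:-→d31:-→d32:H2  best=H2
  add 0.0.0.0/0 -> H1 at depth 0
  add 181.108.216.80/29 -> H6 at depth 29
  add 181.96.0.0/12 -> H1 at depth 12
  del 254.172.182.0/24 (clear depth 24)
  ? 36.162.30.154  path d0:H1  best=H1
  add 181.108.216.80/28 -> H0 at depth 28
  ? 254.128.1.115  path d0:H1→d1:-→d2:-→d3:-→d4:-→d5:-→d6:-→d7:-→d8:-→d9:-→d10:H5  best=H5
  add 254.172.182.224/28 -> H2 at depth 28
  ? 254.172.182.226  path d0:H1→d1:-→d2:-→d3:-→d4:-→d5:-→d6:-→d7:-→d8:-→d9:-→d10:H5→d11:-→d12:-→d13:-→d14:-→d15:-→d16:-→d17:-→d18:-→d19:-→d20:-→d21:-→d22:-→d23:-→d24:-→d25:-→d26:-→d27:-→d28:H2  best=H2
  add 254.172.182.224/28 -> H2 at depth 28
  del 254.172.182.224/28 (clear depth 28)
  ? 181.96.0.1  path d0:H1→d1:-→d2:-→d3:-→d4:-→d5:-→d6:-→d7:-→d8:-→d9:-→d10:-→d11:-→d12:H1  best=H1
  add 254.0.0.0/8 -> H0 at depth 8
  ? 231.43.175.13  path d0:H1→d1:-→d2:-→d3:-  best=H1
  ? 254.128.2.229  path d0:H1→d1:-→d2:-→d3:-→d4:-→d5:-→d6:-→d7:-→d8:H0→d9:-→d10:H5  best=H5
  add 181.108.216.80/28 -> H0 at depth 28
  ? 181.108.216.81  path d0:H1→d1:-→d2:-→d3:-→d4:-→d5:-→d6:-→d7:-→d8:-→d9:-→d10:-→d11:-→d12:H1→d13:-→d14:-→d15:-→d16:-→d17:-→d18:-→d19:-→d20:-→d21:-→d22:-→d23:-→d24:-→d25:-→d26:-→d27:-→d28:H0→d29:H6  best=H6
  add 254.172.0.0/16 -> H1 at depth 16
  add 254.172.182.234/32 -> H5 at depth 32
  add 181.108.216.0/24 -> H2 at depth 24

== LOOKUPS ==
["H2","H1","H2","H5","H1","H0","H2","H1","H5","H2","H1","H1","H5","H6"]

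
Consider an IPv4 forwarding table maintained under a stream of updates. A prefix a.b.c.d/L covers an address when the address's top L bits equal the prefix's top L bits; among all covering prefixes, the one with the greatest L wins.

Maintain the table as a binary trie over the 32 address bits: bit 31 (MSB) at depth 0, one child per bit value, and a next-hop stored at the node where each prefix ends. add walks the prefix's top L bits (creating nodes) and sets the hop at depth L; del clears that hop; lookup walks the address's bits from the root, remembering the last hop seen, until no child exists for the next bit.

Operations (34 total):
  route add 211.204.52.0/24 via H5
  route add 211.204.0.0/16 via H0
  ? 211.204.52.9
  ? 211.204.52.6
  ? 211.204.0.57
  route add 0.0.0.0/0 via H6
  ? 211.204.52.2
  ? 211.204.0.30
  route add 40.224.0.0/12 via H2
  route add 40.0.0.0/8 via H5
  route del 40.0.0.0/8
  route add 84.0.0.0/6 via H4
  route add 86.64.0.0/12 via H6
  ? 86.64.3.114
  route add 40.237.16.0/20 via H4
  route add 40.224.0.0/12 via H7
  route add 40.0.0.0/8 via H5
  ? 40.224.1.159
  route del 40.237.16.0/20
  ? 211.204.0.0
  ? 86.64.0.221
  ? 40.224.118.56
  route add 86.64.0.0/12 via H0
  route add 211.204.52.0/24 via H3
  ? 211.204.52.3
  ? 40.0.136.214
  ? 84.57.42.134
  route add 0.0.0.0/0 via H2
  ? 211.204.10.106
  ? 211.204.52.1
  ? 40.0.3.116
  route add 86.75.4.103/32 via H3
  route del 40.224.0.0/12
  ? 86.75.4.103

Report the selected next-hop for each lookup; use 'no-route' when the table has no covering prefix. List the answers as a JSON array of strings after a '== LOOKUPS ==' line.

Trace:
  + 211.204.52.0/24 (H5) depth=24
  + 211.204.0.0/16 (H0) depth=16
  lookup 211.204.52.9: bits 110100111100110000110100 walk d0:-→d1:-→d2:-→d3:-→d4:-→d5:-→d6:-→d7:-→d8:-→d9:-→d10:-→d11:-→d12:-→d13:-→d14:-→d15:-→d16:H0→d17:-→d18:-→d19:-→d20:-→d21:-→d22:-→d23:-→d24:H5 -> H5
  lookup 211.204.52.6: bits 110100111100110000110100 walk d0:-→d1:-→d2:-→d3:-→d4:-→d5:-→d6:-→d7:-→d8:-→d9:-→d10:-→d11:-→d12:-→d13:-→d14:-→d15:-→d16:H0→d17:-→d18:-→d19:-→d20:-→d21:-→d22:-→d23:-→d24:H5 -> H5
  lookup 211.204.0.57: bits 110100111100110000 walk d0:-→d1:-→d2:-→d3:-→d4:-→d5:-→d6:-→d7:-→d8:-→d9:-→d10:-→d11:-→d12:-→d13:-→d14:-→d15:-→d16:H0→d17:-→d18:- -> H0
  + 0.0.0.0/0 (H6) depth=0
  lookup 211.204.52.2: bits 110100111100110000110100 walk d0:H6→d1:-→d2:-→d3:-→d4:-→d5:-→d6:-→d7:-→d8:-→d9:-→d10:-→d11:-→d12:-→d13:-→d14:-→d15:-→d16:H0→d17:-→d18:-→d19:-→d20:-→d21:-→d22:-→d23:-→d24:H5 -> H5
  lookup 211.204.0.30: bits 110100111100110000 walk d0:H6→d1:-→d2:-→d3:-→d4:-→d5:-→d6:-→d7:-→d8:-→d9:-→d10:-→d11:-→d12:-→d13:-→d14:-→d15:-→d16:H0→d17:-→d18:- -> H0
  + 40.224.0.0/12 (H2) depth=12
  + 40.0.0.0/8 (H5) depth=8
  - 40.0.0.0/8 clear@8
  + 84.0.0.0/6 (H4) depth=6
  + 86.64.0.0/12 (H6) depth=12
  lookup 86.64.3.114: bits 010101100100 walk d0:H6→d1:-→d2:-→d3:-→d4:-→d5:-→d6:H4→d7:-→d8:-→d9:-→d10:-→d11:-→d12:H6 -> H6
  + 40.237.16.0/20 (H4) depth=20
  + 40.224.0.0/12 (H7) depth=12
  + 40.0.0.0/8 (H5) depth=8
  lookup 40.224.1.159: bits 001010001110 walk d0:H6→d1:-→d2:-→d3:-→d4:-→d5:-→d6:-→d7:-→d8:H5→d9:-→d10:-→d11:-→d12:H7 -> H7
  - 40.237.16.0/20 clear@20
  lookup 211.204.0.0: bits 110100111100110000 walk d0:H6→d1:-→d2:-→d3:-→d4:-→d5:-→d6:-→d7:-→d8:-→d9:-→d10:-→d11:-→d12:-→d13:-→d14:-→d15:-→d16:H0→d17:-→d18:- -> H0
  lookup 86.64.0.221: bits 010101100100 walk d0:H6→d1:-→d2:-→d3:-→d4:-→d5:-→d6:H4→d7:-→d8:-→d9:-→d10:-→d11:-→d12:H6 -> H6
  lookup 40.224.118.56: bits 001010001110 walk d0:H6→d1:-→d2:-→d3:-→d4:-→d5:-→d6:-→d7:-→d8:H5→d9:-→d10:-→d11:-→d12:H7 -> H7
  + 86.64.0.0/12 (H0) depth=12
  + 211.204.52.0/24 (H3) depth=24
  lookup 211.204.52.3: bits 110100111100110000110100 walk d0:H6→d1:-→d2:-→d3:-→d4:-→d5:-→d6:-→d7:-→d8:-→d9:-→d10:-→d11:-→d12:-→d13:-→d14:-→d15:-→d16:H0→d17:-→d18:-→d19:-→d20:-→d21:-→d22:-→d23:-→d24:H3 -> H3
  lookup 40.0.136.214: bits 00101000 walk d0:H6→d1:-→d2:-→d3:-→d4:-→d5:-→d6:-→d7:-→d8:H5 -> H5
  lookup 84.57.42.134: bits 010101 walk d0:H6→d1:-→d2:-→d3:-→d4:-→d5:-→d6:H4 -> H4
  + 0.0.0.0/0 (H2) depth=0
  lookup 211.204.10.106: bits 110100111100110000 walk d0:H2→d1:-→d2:-→d3:-→d4:-→d5:-→d6:-→d7:-→d8:-→d9:-→d10:-→d11:-→d12:-→d13:-→d14:-→d15:-→d16:H0→d17:-→d18:- -> H0
  lookup 211.204.52.1: bits 110100111100110000110100 walk d0:H2→d1:-→d2:-→d3:-→d4:-→d5:-→d6:-→d7:-→d8:-→d9:-→d10:-→d11:-→d12:-→d13:-→d14:-→d15:-→d16:H0→d17:-→d18:-→d19:-→d20:-→d21:-→d22:-→d23:-→d24:H3 -> H3
  lookup 40.0.3.116: bits 00101000 walk d0:H2→d1:-→d2:-→d3:-→d4:-→d5:-→d6:-→d7:-→d8:H5 -> H5
  + 86.75.4.103/32 (H3) depth=32
  - 40.224.0.0/12 clear@12
  lookup 86.75.4.103: bits 01010110010010110000010001100111 walk d0:H2→d1:-→d2:-→d3:-→d4:-→d5:-→d6:H4→d7:-→d8:-→d9:-→d10:-→d11:-→d12:H0→d13:-→d14:-→d15:-→d16:-→d17:-→d18:-→d19:-→d20:-→d21:-→d22:-→d23:-→d24:-→d25:-→d26:-→d27:-→d28:-→d29:-→d30:-→d31:-→d32:H3 -> H3

== LOOKUPS ==
["H5","H5","H0","H5","H0","H6","H7","H0","H6","H7","H3","H5","H4","H0","H3","H5","H3"]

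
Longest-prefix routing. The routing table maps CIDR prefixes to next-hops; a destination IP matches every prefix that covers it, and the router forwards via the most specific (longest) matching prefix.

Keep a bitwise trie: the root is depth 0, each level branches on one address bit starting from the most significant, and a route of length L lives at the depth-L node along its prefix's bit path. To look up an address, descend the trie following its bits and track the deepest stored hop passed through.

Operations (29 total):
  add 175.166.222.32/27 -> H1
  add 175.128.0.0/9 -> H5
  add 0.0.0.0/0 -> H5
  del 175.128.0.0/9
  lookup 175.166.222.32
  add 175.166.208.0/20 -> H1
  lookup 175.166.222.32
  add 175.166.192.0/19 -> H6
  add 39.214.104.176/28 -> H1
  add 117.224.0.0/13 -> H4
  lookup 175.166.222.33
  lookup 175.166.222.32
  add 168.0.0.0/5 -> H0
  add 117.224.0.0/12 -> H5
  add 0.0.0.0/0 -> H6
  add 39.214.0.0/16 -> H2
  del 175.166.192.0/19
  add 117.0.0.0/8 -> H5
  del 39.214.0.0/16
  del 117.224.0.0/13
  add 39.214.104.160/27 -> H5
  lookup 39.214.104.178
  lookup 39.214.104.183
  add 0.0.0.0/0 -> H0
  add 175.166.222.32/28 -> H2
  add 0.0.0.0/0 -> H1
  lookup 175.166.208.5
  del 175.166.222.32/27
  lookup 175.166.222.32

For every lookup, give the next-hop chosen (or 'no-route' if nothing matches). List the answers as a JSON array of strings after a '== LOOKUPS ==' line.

Apply in order:
  add 175.166.222.32/27 -> H1 at depth 27
  add 175.128.0.0/9 -> H5 at depth 9
  add 0.0.0.0/0 -> H5 at depth 0
  del 175.128.0.0/9 (clear depth 9)
  Q 175.166.222.32: descend 101011111010011011011110001 ; hops seen [H5,H1] ; pick H1
  add 175.166.208.0/20 -> H1 at depth 20
  Q 175.166.222.32: descend 101011111010011011011110001 ; hops seen [H5,H1,H1] ; pick H1
  add 175.166.192.0/19 -> H6 at depth 19
  add 39.214.104.176/28 -> H1 at depth 28
  add 117.224.0.0/13 -> H4 at depth 13
  Q 175.166.222.33: descend 101011111010011011011110001 ; hops seen [H5,H6,H1,H1] ; pick H1
  Q 175.166.222.32: descend 101011111010011011011110001 ; hops seen [H5,H6,H1,H1] ; pick H1
  add 168.0.0.0/5 -> H0 at depth 5
  add 117.224.0.0/12 -> H5 at depth 12
  add 0.0.0.0/0 -> H6 at depth 0
  add 39.214.0.0/16 -> H2 at depth 16
  del 175.166.192.0/19 (clear depth 19)
  add 117.0.0.0/8 -> H5 at depth 8
  del 39.214.0.0/16 (clear depth 16)
  del 117.224.0.0/13 (clear depth 13)
  add 39.214.104.160/27 -> H5 at depth 27
  Q 39.214.104.178: descend 0010011111010110011010001011 ; hops seen [H6,H5,H1] ; pick H1
  Q 39.214.104.183: descend 0010011111010110011010001011 ; hops seen [H6,H5,H1] ; pick H1
  add 0.0.0.0/0 -> H0 at depth 0
  add 175.166.222.32/28 -> H2 at depth 28
  add 0.0.0.0/0 -> H1 at depth 0
  Q 175.166.208.5: descend 10101111101001101101 ; hops seen [H1,H0,H1] ; pick H1
  del 175.166.222.32/27 (clear depth 27)
  Q 175.166.222.32: descend 1010111110100110110111100010 ; hops seen [H1,H0,H1,H2] ; pick H2

== LOOKUPS ==
["H1","H1","H1","H1","H1","H1","H1","H2"]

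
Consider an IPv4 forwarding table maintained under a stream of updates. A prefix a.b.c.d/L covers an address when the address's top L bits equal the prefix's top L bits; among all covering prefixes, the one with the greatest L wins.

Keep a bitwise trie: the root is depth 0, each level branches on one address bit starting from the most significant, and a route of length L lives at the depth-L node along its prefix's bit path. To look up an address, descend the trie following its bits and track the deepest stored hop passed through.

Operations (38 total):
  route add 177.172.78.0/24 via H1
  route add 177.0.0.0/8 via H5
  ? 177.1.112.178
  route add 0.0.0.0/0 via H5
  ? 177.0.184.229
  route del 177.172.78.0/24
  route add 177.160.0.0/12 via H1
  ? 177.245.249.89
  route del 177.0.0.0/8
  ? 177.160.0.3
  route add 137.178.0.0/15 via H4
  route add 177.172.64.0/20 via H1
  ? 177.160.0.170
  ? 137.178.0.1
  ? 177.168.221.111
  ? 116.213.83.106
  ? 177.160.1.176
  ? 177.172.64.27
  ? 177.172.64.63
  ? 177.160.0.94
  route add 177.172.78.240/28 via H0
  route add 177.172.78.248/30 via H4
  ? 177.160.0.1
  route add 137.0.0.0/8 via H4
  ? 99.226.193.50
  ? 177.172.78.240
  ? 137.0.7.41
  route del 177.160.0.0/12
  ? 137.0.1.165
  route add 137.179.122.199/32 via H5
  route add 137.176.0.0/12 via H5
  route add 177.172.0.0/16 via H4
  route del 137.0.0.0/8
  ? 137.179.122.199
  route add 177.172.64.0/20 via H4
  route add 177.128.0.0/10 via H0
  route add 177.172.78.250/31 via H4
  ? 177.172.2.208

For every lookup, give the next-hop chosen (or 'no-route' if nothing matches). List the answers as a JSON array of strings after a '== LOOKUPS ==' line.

Process each operation:
  + 177.172.78.0/24 (H1) depth=24
  + 177.0.0.0/8 (H5) depth=8
  Q 177.1.112.178: descend 10110001 ; hops seen [H5] ; pick H5
  + 0.0.0.0/0 (H5) depth=0
  Q 177.0.184.229: descend 10110001 ; hops seen [H5,H5] ; pick H5
  del 177.172.78.0/24 (clear depth 24)
  + 177.160.0.0/12 (H1) depth=12
  Q 177.245.249.89: descend 101100011 ; hops seen [H5,H5] ; pick H5
  del 177.0.0.0/8 (clear depth 8)
  Q 177.160.0.3: descend 101100011010 ; hops seen [H5,H1] ; pick H1
  + 137.178.0.0/15 (H4) depth=15
  + 177.172.64.0/20 (H1) depth=20
  Q 177.160.0.170: descend 101100011010 ; hops seen [H5,H1] ; pick H1
  Q 137.178.0.1: descend 100010011011001 ; hops seen [H5,H4] ; pick H4
  Q 177.168.221.111: descend 1011000110101 ; hops seen [H5,H1] ; pick H1
  Q 116.213.83.106: descend ε ; hops seen [H5] ; pick H5
  Q 177.160.1.176: descend 101100011010 ; hops seen [H5,H1] ; pick H1
  Q 177.172.64.27: descend 10110001101011000100 ; hops seen [H5,H1,H1] ; pick H1
  Q 177.172.64.63: descend 10110001101011000100 ; hops seen [H5,H1,H1] ; pick H1
  Q 177.160.0.94: descend 101100011010 ; hops seen [H5,H1] ; pick H1
  + 177.172.78.240/28 (H0) depth=28
  + 177.172.78.248/30 (H4) depth=30
  Q 177.160.0.1: descend 101100011010 ; hops seen [H5,H1] ; pick H1
  + 137.0.0.0/8 (H4) depth=8
  Q 99.226.193.50: descend ε ; hops seen [H5] ; pick H5
  Q 177.172.78.240: descend 1011000110101100010011101111 ; hops seen [H5,H1,H1,H0] ; pick H0
  Q 137.0.7.41: descend 10001001 ; hops seen [H5,H4] ; pick H4
  del 177.160.0.0/12 (clear depth 12)
  Q 137.0.1.165: descend 10001001 ; hops seen [H5,H4] ; pick H4
  + 137.179.122.199/32 (H5) depth=32
  + 137.176.0.0/12 (H5) depth=12
  + 177.172.0.0/16 (H4) depth=16
  del 137.0.0.0/8 (clear depth 8)
  Q 137.179.122.199: descend 10001001101100110111101011000111 ; hops seen [H5,H5,H4,H5] ; pick H5
  + 177.172.64.0/20 (H4) depth=20
  + 177.128.0.0/10 (H0) depth=10
  + 177.172.78.250/31 (H4) depth=31
  Q 177.172.2.208: descend 10110001101011000 ; hops seen [H5,H0,H4] ; pick H4

== LOOKUPS ==
["H5","H5","H5","H1","H1","H4","H1","H5","H1","H1","H1","H1","H1","H5","H0","H4","H4","H5","H4"]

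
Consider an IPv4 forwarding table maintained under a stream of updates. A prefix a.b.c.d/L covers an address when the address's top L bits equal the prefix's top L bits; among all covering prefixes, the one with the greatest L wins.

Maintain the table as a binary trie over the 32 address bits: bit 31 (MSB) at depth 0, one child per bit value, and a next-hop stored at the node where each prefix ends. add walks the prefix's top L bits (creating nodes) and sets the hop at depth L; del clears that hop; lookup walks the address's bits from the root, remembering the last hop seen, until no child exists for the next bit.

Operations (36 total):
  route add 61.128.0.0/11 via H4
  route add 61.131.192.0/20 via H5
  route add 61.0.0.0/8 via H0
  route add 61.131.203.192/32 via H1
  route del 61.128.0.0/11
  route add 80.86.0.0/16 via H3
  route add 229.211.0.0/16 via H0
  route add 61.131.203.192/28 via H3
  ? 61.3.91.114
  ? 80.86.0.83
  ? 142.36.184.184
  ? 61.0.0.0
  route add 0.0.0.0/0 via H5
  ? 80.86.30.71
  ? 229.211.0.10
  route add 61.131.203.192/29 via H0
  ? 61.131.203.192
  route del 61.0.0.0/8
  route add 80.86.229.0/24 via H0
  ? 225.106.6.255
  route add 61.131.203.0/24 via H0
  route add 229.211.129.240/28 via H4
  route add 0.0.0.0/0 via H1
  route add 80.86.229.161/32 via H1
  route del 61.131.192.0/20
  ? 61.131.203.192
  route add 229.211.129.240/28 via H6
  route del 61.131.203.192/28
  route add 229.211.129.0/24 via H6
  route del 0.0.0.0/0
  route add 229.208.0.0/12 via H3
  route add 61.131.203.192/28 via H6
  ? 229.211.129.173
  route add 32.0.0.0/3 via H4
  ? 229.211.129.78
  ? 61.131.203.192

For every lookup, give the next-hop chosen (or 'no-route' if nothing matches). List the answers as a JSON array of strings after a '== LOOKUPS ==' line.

Process each operation:
  add 61.128.0.0/11 -> H4 at depth 11
  add 61.131.192.0/20 -> H5 at depth 20
  add 61.0.0.0/8 -> H0 at depth 8
  add 61.131.203.192/32 -> H1 at depth 32
  del 61.128.0.0/11 (clear depth 11)
  add 80.86.0.0/16 -> H3 at depth 16
  add 229.211.0.0/16 -> H0 at depth 16
  add 61.131.203.192/28 -> H3 at depth 28
  lookup 61.3.91.114: bits 00111101 walk d0:-→d1:-→d2:-→d3:-→d4:-→d5:-→d6:-→d7:-→d8:H0 -> H0
  lookup 80.86.0.83: bits 0101000001010110 walk d0:-→d1:-→d2:-→d3:-→d4:-→d5:-→d6:-→d7:-→d8:-→d9:-→d10:-→d11:-→d12:-→d13:-→d14:-→d15:-→d16:H3 -> H3
  lookup 142.36.184.184: bits 1 walk d0:-→d1:- -> no-route
  lookup 61.0.0.0: bits 00111101 walk d0:-→d1:-→d2:-→d3:-→d4:-→d5:-→d6:-→d7:-→d8:H0 -> H0
  add 0.0.0.0/0 -> H5 at depth 0
  lookup 80.86.30.71: bits 0101000001010110 walk d0:H5→d1:-→d2:-→d3:-→d4:-→d5:-→d6:-→d7:-→d8:-→d9:-→d10:-→d11:-→d12:-→d13:-→d14:-→d15:-→d16:H3 -> H3
  lookup 229.211.0.10: bits 1110010111010011 walk d0:H5→d1:-→d2:-→d3:-→d4:-→d5:-→d6:-→d7:-→d8:-→d9:-→d10:-→d11:-→d12:-→d13:-→d14:-→d15:-→d16:H0 -> H0
  add 61.131.203.192/29 -> H0 at depth 29
  lookup 61.131.203.192: bits 00111101100000111100101111000000 walk d0:H5→d1:-→d2:-→d3:-→d4:-→d5:-→d6:-→d7:-→d8:H0→d9:-→d10:-→d11:-→d12:-→d13:-→d14:-→d15:-→d16:-→d17:-→d18:-→d19:-→d20:H5→d21:-→d22:-→d23:-→d24:-→d25:-→d26:-→d27:-→d28:H3→d29:H0→d30:-→d31:-→d32:H1 -> H1
  del 61.0.0.0/8 (clear depth 8)
  add 80.86.229.0/24 -> H0 at depth 24
  lookup 225.106.6.255: bits 11100 walk d0:H5→d1:-→d2:-→d3:-→d4:-→d5:- -> H5
  add 61.131.203.0/24 -> H0 at depth 24
  add 229.211.129.240/28 -> H4 at depth 28
  add 0.0.0.0/0 -> H1 at depth 0
  add 80.86.229.161/32 -> H1 at depth 32
  del 61.131.192.0/20 (clear depth 20)
  lookup 61.131.203.192: bits 00111101100000111100101111000000 walk d0:H1→d1:-→d2:-→d3:-→d4:-→d5:-→d6:-→d7:-→d8:-→d9:-→d10:-→d11:-→d12:-→d13:-→d14:-→d15:-→d16:-→d17:-→d18:-→d19:-→d20:-→d21:-→d22:-→d23:-→d24:H0→d25:-→d26:-→d27:-→d28:H3→d29:H0→d30:-→d31:-→d32:H1 -> H1
  add 229.211.129.240/28 -> H6 at depth 28
  del 61.131.203.192/28 (clear depth 28)
  add 229.211.129.0/24 -> H6 at depth 24
  del 0.0.0.0/0 (clear depth 0)
  add 229.208.0.0/12 -> H3 at depth 12
  add 61.131.203.192/28 -> H6 at depth 28
  lookup 229.211.129.173: bits 1110010111010011100000011 walk d0:-→d1:-→d2:-→d3:-→d4:-→d5:-→d6:-→d7:-→d8:-→d9:-→d10:-→d11:-→d12:H3→d13:-→d14:-→d15:-→d16:H0→d17:-→d18:-→d19:-→d20:-→d21:-→d22:-→d23:-→d24:H6→d25:- -> H6
  add 32.0.0.0/3 -> H4 at depth 3
  lookup 229.211.129.78: bits 111001011101001110000001 walk d0:-→d1:-→d2:-→d3:-→d4:-→d5:-→d6:-→d7:-→d8:-→d9:-→d10:-→d11:-→d12:H3→d13:-→d14:-→d15:-→d16:H0→d17:-→d18:-→d19:-→d20:-→d21:-→d22:-→d23:-→d24:H6 -> H6
  lookup 61.131.203.192: bits 00111101100000111100101111000000 walk d0:-→d1:-→d2:-→d3:H4→d4:-→d5:-→d6:-→d7:-→d8:-→d9:-→d10:-→d11:-→d12:-→d13:-→d14:-→d15:-→d16:-→d17:-→d18:-→d19:-→d20:-→d21:-→d22:-→d23:-→d24:H0→d25:-→d26:-→d27:-→d28:H6→d29:H0→d30:-→d31:-→d32:H1 -> H1

== LOOKUPS ==
["H0","H3","no-route","H0","H3","H0","H1","H5","H1","H6","H6","H1"]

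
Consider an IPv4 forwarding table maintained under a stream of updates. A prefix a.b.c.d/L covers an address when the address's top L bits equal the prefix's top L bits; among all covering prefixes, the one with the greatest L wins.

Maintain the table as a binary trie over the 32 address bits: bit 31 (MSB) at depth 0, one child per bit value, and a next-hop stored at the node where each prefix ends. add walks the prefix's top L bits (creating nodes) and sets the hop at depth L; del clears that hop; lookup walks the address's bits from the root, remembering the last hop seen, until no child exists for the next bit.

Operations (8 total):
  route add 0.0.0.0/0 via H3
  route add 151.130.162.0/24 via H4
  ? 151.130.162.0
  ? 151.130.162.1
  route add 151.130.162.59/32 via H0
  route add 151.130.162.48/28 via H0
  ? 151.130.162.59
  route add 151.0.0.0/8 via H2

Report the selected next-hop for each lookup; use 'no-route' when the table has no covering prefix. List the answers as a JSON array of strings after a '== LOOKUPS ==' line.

Trace:
  add 0.0.0.0/0 -> H3 at depth 0
  add 151.130.162.0/24 -> H4 at depth 24
  Q 151.130.162.0: descend 100101111000001010100010 ; hops seen [H3,H4] ; pick H4
  Q 151.130.162.1: descend 100101111000001010100010 ; hops seen [H3,H4] ; pick H4
  add 151.130.162.59/32 -> H0 at depth 32
  add 151.130.162.48/28 -> H0 at depth 28
  Q 151.130.162.59: descend 10010111100000101010001000111011 ; hops seen [H3,H4,H0,H0] ; pick H0
  add 151.0.0.0/8 -> H2 at depth 8

== LOOKUPS ==
["H4","H4","H0"]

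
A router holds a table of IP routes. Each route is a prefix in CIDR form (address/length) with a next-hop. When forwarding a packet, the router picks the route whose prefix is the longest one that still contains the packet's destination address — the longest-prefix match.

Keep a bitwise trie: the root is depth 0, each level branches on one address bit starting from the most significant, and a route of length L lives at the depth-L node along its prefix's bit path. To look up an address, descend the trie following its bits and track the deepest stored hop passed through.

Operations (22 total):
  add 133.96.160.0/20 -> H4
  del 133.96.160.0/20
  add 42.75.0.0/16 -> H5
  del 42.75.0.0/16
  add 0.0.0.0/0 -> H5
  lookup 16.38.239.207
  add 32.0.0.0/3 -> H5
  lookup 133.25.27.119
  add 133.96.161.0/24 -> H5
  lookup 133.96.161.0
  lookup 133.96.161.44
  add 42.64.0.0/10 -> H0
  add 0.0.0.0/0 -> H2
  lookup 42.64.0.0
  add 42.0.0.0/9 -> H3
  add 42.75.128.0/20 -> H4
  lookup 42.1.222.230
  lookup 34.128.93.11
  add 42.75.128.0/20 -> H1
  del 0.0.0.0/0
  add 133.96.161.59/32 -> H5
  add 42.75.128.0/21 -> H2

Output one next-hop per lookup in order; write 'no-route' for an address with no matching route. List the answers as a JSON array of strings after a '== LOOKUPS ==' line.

Apply in order:
  add 133.96.160.0/20 -> H4 at depth 20
  - 133.96.160.0/20 clear@20
  add 42.75.0.0/16 -> H5 at depth 16
  - 42.75.0.0/16 clear@16
  add 0.0.0.0/0 -> H5 at depth 0
  Q 16.38.239.207: descend 00 ; hops seen [H5] ; pick H5
  add 32.0.0.0/3 -> H5 at depth 3
  Q 133.25.27.119: descend 100001010 ; hops seen [H5] ; pick H5
  add 133.96.161.0/24 -> H5 at depth 24
  Q 133.96.161.0: descend 100001010110000010100001 ; hops seen [H5,H5] ; pick H5
  Q 133.96.161.44: descend 100001010110000010100001 ; hops seen [H5,H5] ; pick H5
  add 42.64.0.0/10 -> H0 at depth 10
  add 0.0.0.0/0 -> H2 at depth 0
  Q 42.64.0.0: descend 001010100100 ; hops seen [H2,H5,H0] ; pick H0
  add 42.0.0.0/9 -> H3 at depth 9
  add 42.75.128.0/20 -> H4 at depth 20
  Q 42.1.222.230: descend 001010100 ; hops seen [H2,H5,H3] ; pick H3
  Q 34.128.93.11: descend 0010 ; hops seen [H2,H5] ; pick H5
  add 42.75.128.0/20 -> H1 at depth 20
  - 0.0.0.0/0 clear@0
  add 133.96.161.59/32 -> H5 at depth 32
  add 42.75.128.0/21 -> H2 at depth 21

== LOOKUPS ==
["H5","H5","H5","H5","H0","H3","H5"]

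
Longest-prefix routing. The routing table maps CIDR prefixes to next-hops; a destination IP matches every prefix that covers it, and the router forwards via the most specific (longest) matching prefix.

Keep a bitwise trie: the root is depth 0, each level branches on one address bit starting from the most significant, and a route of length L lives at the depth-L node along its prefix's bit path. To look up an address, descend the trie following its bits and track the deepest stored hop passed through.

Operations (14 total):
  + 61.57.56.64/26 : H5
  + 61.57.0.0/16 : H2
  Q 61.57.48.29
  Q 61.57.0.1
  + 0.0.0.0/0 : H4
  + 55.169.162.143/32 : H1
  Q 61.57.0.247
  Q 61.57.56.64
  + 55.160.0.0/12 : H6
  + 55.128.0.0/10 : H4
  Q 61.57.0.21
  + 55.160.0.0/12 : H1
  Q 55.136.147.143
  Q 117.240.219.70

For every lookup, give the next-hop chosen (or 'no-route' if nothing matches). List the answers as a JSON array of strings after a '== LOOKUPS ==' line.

Process each operation:
  + 61.57.56.64/26 (H5) depth=26
  + 61.57.0.0/16 (H2) depth=16
  Q 61.57.48.29: descend 00111101001110010011 ; hops seen [H2] ; pick H2
  Q 61.57.0.1: descend 001111010011100100 ; hops seen [H2] ; pick H2
  + 0.0.0.0/0 (H4) depth=0
  + 55.169.162.143/32 (H1) depth=32
  Q 61.57.0.247: descend 001111010011100100 ; hops seen [H4,H2] ; pick H2
  Q 61.57.56.64: descend 00111101001110010011100001 ; hops seen [H4,H2,H5] ; pick H5
  + 55.160.0.0/12 (H6) depth=12
  + 55.128.0.0/10 (H4) depth=10
  Q 61.57.0.21: descend 001111010011100100 ; hops seen [H4,H2] ; pick H2
  + 55.160.0.0/12 (H1) depth=12
  Q 55.136.147.143: descend 0011011110 ; hops seen [H4,H4] ; pick H4
  Q 117.240.219.70: descend 0 ; hops seen [H4] ; pick H4

== LOOKUPS ==
["H2","H2","H2","H5","H2","H4","H4"]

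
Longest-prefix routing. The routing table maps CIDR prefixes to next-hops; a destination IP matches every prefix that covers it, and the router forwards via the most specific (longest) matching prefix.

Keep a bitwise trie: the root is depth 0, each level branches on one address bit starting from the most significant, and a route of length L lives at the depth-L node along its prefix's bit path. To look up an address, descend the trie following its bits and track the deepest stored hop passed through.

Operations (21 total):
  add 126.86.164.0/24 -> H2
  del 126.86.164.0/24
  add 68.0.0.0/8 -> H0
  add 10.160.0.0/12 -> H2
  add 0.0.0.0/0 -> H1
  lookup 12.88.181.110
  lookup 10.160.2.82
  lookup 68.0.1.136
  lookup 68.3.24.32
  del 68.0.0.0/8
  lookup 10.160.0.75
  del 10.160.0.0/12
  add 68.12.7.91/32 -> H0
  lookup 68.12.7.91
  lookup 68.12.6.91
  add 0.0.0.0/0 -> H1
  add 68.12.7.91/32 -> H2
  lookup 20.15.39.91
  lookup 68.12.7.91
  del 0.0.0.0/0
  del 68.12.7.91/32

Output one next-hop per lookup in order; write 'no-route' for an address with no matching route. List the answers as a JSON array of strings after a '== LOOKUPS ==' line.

Process each operation:
  + 126.86.164.0/24 (H2) depth=24
  - 126.86.164.0/24 clear@24
  + 68.0.0.0/8 (H0) depth=8
  + 10.160.0.0/12 (H2) depth=12
  + 0.0.0.0/0 (H1) depth=0
  lookup 12.88.181.110: bits 00001 walk d0:H1→d1:-→d2:-→d3:-→d4:-→d5:- -> H1
  lookup 10.160.2.82: bits 000010101010 walk d0:H1→d1:-→d2:-→d3:-→d4:-→d5:-→d6:-→d7:-→d8:-→d9:-→d10:-→d11:-→d12:H2 -> H2
  lookup 68.0.1.136: bits 01000100 walk d0:H1→d1:-→d2:-→d3:-→d4:-→d5:-→d6:-→d7:-→d8:H0 -> H0
  lookup 68.3.24.32: bits 01000100 walk d0:H1→d1:-→d2:-→d3:-→d4:-→d5:-→d6:-→d7:-→d8:H0 -> H0
  - 68.0.0.0/8 clear@8
  lookup 10.160.0.75: bits 000010101010 walk d0:H1→d1:-→d2:-→d3:-→d4:-→d5:-→d6:-→d7:-→d8:-→d9:-→d10:-→d11:-→d12:H2 -> H2
  - 10.160.0.0/12 clear@12
  + 68.12.7.91/32 (H0) depth=32
  lookup 68.12.7.91: bits 01000100000011000000011101011011 walk d0:H1→d1:-→d2:-→d3:-→d4:-→d5:-→d6:-→d7:-→d8:-→d9:-→d10:-→d11:-→d12:-→d13:-→d14:-→d15:-→d16:-→d17:-→d18:-→d19:-→d20:-→d21:-→d22:-→d23:-→d24:-→d25:-→d26:-→d27:-→d28:-→d29:-→d30:-→d31:-→d32:H0 -> H0
  lookup 68.12.6.91: bits 01000100000011000000011 walk d0:H1→d1:-→d2:-→d3:-→d4:-→d5:-→d6:-→d7:-→d8:-→d9:-→d10:-→d11:-→d12:-→d13:-→d14:-→d15:-→d16:-→d17:-→d18:-→d19:-→d20:-→d21:-→d22:-→d23:- -> H1
  + 0.0.0.0/0 (H1) depth=0
  + 68.12.7.91/32 (H2) depth=32
  lookup 20.15.39.91: bits 000 walk d0:H1→d1:-→d2:-→d3:- -> H1
  lookup 68.12.7.91: bits 01000100000011000000011101011011 walk d0:H1→d1:-→d2:-→d3:-→d4:-→d5:-→d6:-→d7:-→d8:-→d9:-→d10:-→d11:-→d12:-→d13:-→d14:-→d15:-→d16:-→d17:-→d18:-→d19:-→d20:-→d21:-→d22:-→d23:-→d24:-→d25:-→d26:-→d27:-→d28:-→d29:-→d30:-→d31:-→d32:H2 -> H2
  - 0.0.0.0/0 clear@0
  - 68.12.7.91/32 clear@32

== LOOKUPS ==
["H1","H2","H0","H0","H2","H0","H1","H1","H2"]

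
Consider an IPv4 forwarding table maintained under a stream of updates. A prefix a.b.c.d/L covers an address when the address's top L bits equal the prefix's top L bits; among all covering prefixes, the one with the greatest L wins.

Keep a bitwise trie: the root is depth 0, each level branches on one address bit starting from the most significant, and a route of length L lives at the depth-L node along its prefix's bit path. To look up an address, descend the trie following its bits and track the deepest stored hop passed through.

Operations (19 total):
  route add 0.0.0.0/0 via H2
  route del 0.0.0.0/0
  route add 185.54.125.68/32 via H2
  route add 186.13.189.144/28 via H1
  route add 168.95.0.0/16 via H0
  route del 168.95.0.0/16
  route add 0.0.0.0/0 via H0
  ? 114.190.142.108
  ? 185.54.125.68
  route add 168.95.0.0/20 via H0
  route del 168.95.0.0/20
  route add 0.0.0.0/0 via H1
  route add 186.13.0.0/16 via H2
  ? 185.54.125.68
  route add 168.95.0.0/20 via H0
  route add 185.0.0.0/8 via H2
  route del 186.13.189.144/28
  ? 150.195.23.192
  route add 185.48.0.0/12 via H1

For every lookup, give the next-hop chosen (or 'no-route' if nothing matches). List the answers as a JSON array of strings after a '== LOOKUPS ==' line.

Process each operation:
  add 0.0.0.0/0 -> H2 at depth 0
  del 0.0.0.0/0 (clear depth 0)
  add 185.54.125.68/32 -> H2 at depth 32
  add 186.13.189.144/28 -> H1 at depth 28
  add 168.95.0.0/16 -> H0 at depth 16
  del 168.95.0.0/16 (clear depth 16)
  add 0.0.0.0/0 -> H0 at depth 0
  lookup 114.190.142.108: bits ε walk d0:H0 -> H0
  lookup 185.54.125.68: bits 10111001001101100111110101000100 walk d0:H0→d1:-→d2:-→d3:-→d4:-→d5:-→d6:-→d7:-→d8:-→d9:-→d10:-→d11:-→d12:-→d13:-→d14:-→d15:-→d16:-→d17:-→d18:-→d19:-→d20:-→d21:-→d22:-→d23:-→d24:-→d25:-→d26:-→d27:-→d28:-→d29:-→d30:-→d31:-→d32:H2 -> H2
  add 168.95.0.0/20 -> H0 at depth 20
  del 168.95.0.0/20 (clear depth 20)
  add 0.0.0.0/0 -> H1 at depth 0
  add 186.13.0.0/16 -> H2 at depth 16
  lookup 185.54.125.68: bits 10111001001101100111110101000100 walk d0:H1→d1:-→d2:-→d3:-→d4:-→d5:-→d6:-→d7:-→d8:-→d9:-→d10:-→d11:-→d12:-→d13:-→d14:-→d15:-→d16:-→d17:-→d18:-→d19:-→d20:-→d21:-→d22:-→d23:-→d24:-→d25:-→d26:-→d27:-→d28:-→d29:-→d30:-→d31:-→d32:H2 -> H2
  add 168.95.0.0/20 -> H0 at depth 20
  add 185.0.0.0/8 -> H2 at depth 8
  del 186.13.189.144/28 (clear depth 28)
  lookup 150.195.23.192: bits 10 walk d0:H1→d1:-→d2:- -> H1
  add 185.48.0.0/12 -> H1 at depth 12

== LOOKUPS ==
["H0","H2","H2","H1"]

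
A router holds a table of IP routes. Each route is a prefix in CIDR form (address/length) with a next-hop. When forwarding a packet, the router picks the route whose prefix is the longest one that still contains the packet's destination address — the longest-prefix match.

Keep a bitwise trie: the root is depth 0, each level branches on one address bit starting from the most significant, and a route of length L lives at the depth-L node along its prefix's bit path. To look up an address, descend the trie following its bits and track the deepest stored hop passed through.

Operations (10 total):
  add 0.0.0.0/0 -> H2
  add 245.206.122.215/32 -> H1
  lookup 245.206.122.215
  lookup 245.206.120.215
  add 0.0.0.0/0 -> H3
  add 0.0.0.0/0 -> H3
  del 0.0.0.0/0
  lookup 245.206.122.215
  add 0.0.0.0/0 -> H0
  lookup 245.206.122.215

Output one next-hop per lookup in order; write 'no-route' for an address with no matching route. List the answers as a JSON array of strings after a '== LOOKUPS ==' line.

Trace:
  add 0.0.0.0/0 -> H2 at depth 0
  add 245.206.122.215/32 -> H1 at depth 32
  lookup 245.206.122.215: bits 11110101110011100111101011010111 walk d0:H2→d1:-→d2:-→d3:-→d4:-→d5:-→d6:-→d7:-→d8:-→d9:-→d10:-→d11:-→d12:-→d13:-→d14:-→d15:-→d16:-→d17:-→d18:-→d19:-→d20:-→d21:-→d22:-→d23:-→d24:-→d25:-→d26:-→d27:-→d28:-→d29:-→d30:-→d31:-→d32:H1 -> H1
  lookup 245.206.120.215: bits 1111010111001110011110 walk d0:H2→d1:-→d2:-→d3:-→d4:-→d5:-→d6:-→d7:-→d8:-→d9:-→d10:-→d11:-→d12:-→d13:-→d14:-→d15:-→d16:-→d17:-→d18:-→d19:-→d20:-→d21:-→d22:- -> H2
  add 0.0.0.0/0 -> H3 at depth 0
  add 0.0.0.0/0 -> H3 at depth 0
  - 0.0.0.0/0 clear@0
  lookup 245.206.122.215: bits 11110101110011100111101011010111 walk d0:-→d1:-→d2:-→d3:-→d4:-→d5:-→d6:-→d7:-→d8:-→d9:-→d10:-→d11:-→d12:-→d13:-→d14:-→d15:-→d16:-→d17:-→d18:-→d19:-→d20:-→d21:-→d22:-→d23:-→d24:-→d25:-→d26:-→d27:-→d28:-→d29:-→d30:-→d31:-→d32:H1 -> H1
  add 0.0.0.0/0 -> H0 at depth 0
  lookup 245.206.122.215: bits 11110101110011100111101011010111 walk d0:H0→d1:-→d2:-→d3:-→d4:-→d5:-→d6:-→d7:-→d8:-→d9:-→d10:-→d11:-→d12:-→d13:-→d14:-→d15:-→d16:-→d17:-→d18:-→d19:-→d20:-→d21:-→d22:-→d23:-→d24:-→d25:-→d26:-→d27:-→d28:-→d29:-→d30:-→d31:-→d32:H1 -> H1

== LOOKUPS ==
["H1","H2","H1","H1"]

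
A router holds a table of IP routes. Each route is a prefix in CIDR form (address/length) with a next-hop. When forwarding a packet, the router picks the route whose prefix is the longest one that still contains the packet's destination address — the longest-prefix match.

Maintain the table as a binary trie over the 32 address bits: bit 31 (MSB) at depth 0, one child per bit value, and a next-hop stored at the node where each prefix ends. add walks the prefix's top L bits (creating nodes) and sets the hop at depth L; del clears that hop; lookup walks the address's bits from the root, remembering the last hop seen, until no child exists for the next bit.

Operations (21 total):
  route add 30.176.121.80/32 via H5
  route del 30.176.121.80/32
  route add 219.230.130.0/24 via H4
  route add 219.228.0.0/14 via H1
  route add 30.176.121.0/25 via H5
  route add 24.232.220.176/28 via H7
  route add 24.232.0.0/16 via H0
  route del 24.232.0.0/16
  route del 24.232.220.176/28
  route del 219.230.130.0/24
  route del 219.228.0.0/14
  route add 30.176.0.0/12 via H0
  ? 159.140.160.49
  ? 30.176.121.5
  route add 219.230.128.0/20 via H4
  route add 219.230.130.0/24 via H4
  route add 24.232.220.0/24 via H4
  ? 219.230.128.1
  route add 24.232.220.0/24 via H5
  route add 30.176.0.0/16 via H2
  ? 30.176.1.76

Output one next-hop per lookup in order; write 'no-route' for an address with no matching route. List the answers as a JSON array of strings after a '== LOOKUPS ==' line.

Apply in order:
  + 30.176.121.80/32 (H5) depth=32
  del 30.176.121.80/32 (clear depth 32)
  + 219.230.130.0/24 (H4) depth=24
  + 219.228.0.0/14 (H1) depth=14
  + 30.176.121.0/25 (H5) depth=25
  + 24.232.220.176/28 (H7) depth=28
  + 24.232.0.0/16 (H0) depth=16
  del 24.232.0.0/16 (clear depth 16)
  del 24.232.220.176/28 (clear depth 28)
  del 219.230.130.0/24 (clear depth 24)
  del 219.228.0.0/14 (clear depth 14)
  + 30.176.0.0/12 (H0) depth=12
  lookup 159.140.160.49: bits 1 walk d0:-→d1:- -> no-route
  lookup 30.176.121.5: bits 0001111010110000011110010 walk d0:-→d1:-→d2:-→d3:-→d4:-→d5:-→d6:-→d7:-→d8:-→d9:-→d10:-→d11:-→d12:H0→d13:-→d14:-→d15:-→d16:-→d17:-→d18:-→d19:-→d20:-→d21:-→d22:-→d23:-→d24:-→d25:H5 -> H5
  + 219.230.128.0/20 (H4) depth=20
  + 219.230.130.0/24 (H4) depth=24
  + 24.232.220.0/24 (H4) depth=24
  lookup 219.230.128.1: bits 1101101111100110100000 walk d0:-→d1:-→d2:-→d3:-→d4:-→d5:-→d6:-→d7:-→d8:-→d9:-→d10:-→d11:-→d12:-→d13:-→d14:-→d15:-→d16:-→d17:-→d18:-→d19:-→d20:H4→d21:-→d22:- -> H4
  + 24.232.220.0/24 (H5) depth=24
  + 30.176.0.0/16 (H2) depth=16
  lookup 30.176.1.76: bits 00011110101100000 walk d0:-→d1:-→d2:-→d3:-→d4:-→d5:-→d6:-→d7:-→d8:-→d9:-→d10:-→d11:-→d12:H0→d13:-→d14:-→d15:-→d16:H2→d17:- -> H2

== LOOKUPS ==
["no-route","H5","H4","H2"]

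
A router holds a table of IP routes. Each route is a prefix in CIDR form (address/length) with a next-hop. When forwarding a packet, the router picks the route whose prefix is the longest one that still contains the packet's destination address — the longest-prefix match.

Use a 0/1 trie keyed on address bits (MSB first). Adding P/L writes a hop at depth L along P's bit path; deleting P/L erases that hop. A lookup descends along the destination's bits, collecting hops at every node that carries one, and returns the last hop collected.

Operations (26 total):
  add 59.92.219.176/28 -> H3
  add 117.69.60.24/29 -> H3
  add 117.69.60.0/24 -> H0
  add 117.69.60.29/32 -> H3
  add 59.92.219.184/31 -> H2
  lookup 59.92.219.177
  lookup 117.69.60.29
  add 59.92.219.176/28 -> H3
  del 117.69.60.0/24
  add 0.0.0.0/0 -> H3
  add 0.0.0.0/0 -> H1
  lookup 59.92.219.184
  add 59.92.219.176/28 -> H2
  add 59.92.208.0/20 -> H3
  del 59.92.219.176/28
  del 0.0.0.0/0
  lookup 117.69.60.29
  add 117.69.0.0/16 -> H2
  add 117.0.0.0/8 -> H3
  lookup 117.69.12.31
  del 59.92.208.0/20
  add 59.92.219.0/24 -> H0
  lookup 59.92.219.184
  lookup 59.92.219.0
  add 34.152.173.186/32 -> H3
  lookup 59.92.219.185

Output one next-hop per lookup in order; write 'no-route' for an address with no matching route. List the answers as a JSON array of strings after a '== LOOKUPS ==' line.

Apply in order:
  add 59.92.219.176/28 -> H3 at depth 28
  add 117.69.60.24/29 -> H3 at depth 29
  add 117.69.60.0/24 -> H0 at depth 24
  add 117.69.60.29/32 -> H3 at depth 32
  add 59.92.219.184/31 -> H2 at depth 31
  Q 59.92.219.177: descend 0011101101011100110110111011 ; hops seen [H3] ; pick H3
  Q 117.69.60.29: descend 01110101010001010011110000011101 ; hops seen [H0,H3,H3] ; pick H3
  add 59.92.219.176/28 -> H3 at depth 28
  del 117.69.60.0/24 (clear depth 24)
  add 0.0.0.0/0 -> H3 at depth 0
  add 0.0.0.0/0 -> H1 at depth 0
  Q 59.92.219.184: descend 0011101101011100110110111011100 ; hops seen [H1,H3,H2] ; pick H2
  add 59.92.219.176/28 -> H2 at depth 28
  add 59.92.208.0/20 -> H3 at depth 20
  del 59.92.219.176/28 (clear depth 28)
  del 0.0.0.0/0 (clear depth 0)
  Q 117.69.60.29: descend 01110101010001010011110000011101 ; hops seen [H3,H3] ; pick H3
  add 117.69.0.0/16 -> H2 at depth 16
  add 117.0.0.0/8 -> H3 at depth 8
  Q 117.69.12.31: descend 011101010100010100 ; hops seen [H3,H2] ; pick H2
  del 59.92.208.0/20 (clear depth 20)
  add 59.92.219.0/24 -> H0 at depth 24
  Q 59.92.219.184: descend 0011101101011100110110111011100 ; hops seen [H0,H2] ; pick H2
  Q 59.92.219.0: descend 001110110101110011011011 ; hops seen [H0] ; pick H0
  add 34.152.173.186/32 -> H3 at depth 32
  Q 59.92.219.185: descend 0011101101011100110110111011100 ; hops seen [H0,H2] ; pick H2

== LOOKUPS ==
["H3","H3","H2","H3","H2","H2","H0","H2"]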